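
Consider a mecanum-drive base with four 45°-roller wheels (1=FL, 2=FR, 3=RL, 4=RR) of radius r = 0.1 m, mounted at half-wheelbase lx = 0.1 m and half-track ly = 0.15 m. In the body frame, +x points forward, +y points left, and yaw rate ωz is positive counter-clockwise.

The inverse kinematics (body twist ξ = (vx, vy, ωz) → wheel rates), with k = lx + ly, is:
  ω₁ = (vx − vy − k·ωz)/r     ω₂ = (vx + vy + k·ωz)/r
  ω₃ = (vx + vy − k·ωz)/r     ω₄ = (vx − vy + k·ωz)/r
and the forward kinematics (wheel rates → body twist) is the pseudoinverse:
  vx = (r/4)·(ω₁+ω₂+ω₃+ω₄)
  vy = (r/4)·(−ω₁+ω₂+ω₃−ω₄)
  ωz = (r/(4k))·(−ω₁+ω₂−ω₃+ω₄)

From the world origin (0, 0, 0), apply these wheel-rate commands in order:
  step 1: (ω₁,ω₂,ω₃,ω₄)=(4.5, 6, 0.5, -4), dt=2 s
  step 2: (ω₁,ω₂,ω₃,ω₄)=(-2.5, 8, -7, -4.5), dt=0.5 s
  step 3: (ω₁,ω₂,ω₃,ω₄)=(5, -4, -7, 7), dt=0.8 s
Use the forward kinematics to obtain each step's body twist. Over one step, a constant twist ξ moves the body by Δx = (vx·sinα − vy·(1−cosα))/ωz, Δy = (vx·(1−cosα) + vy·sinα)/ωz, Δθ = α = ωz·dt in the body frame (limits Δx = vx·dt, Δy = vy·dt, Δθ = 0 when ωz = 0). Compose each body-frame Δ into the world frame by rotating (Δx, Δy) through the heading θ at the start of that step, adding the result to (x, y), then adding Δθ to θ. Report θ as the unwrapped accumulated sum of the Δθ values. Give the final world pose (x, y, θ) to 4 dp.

step 1: ξ=(vx,vy,ωz)=(0.1750, 0.1500, -0.3000), dt=2.0 → body Δ=(0.4167, 0.1804, -0.6000) → world pose (0.4167, 0.1804, -0.6000)
step 2: ξ=(vx,vy,ωz)=(-0.1500, 0.2000, 1.3000), dt=0.5 → body Δ=(-0.1012, 0.0696, 0.6500) → world pose (0.3725, 0.2950, 0.0500)
step 3: ξ=(vx,vy,ωz)=(0.0250, -0.5750, 0.5000), dt=0.8 → body Δ=(0.1103, -0.4439, 0.4000) → world pose (0.5048, -0.1428, 0.4500)

(0.5048, -0.1428, 0.4500)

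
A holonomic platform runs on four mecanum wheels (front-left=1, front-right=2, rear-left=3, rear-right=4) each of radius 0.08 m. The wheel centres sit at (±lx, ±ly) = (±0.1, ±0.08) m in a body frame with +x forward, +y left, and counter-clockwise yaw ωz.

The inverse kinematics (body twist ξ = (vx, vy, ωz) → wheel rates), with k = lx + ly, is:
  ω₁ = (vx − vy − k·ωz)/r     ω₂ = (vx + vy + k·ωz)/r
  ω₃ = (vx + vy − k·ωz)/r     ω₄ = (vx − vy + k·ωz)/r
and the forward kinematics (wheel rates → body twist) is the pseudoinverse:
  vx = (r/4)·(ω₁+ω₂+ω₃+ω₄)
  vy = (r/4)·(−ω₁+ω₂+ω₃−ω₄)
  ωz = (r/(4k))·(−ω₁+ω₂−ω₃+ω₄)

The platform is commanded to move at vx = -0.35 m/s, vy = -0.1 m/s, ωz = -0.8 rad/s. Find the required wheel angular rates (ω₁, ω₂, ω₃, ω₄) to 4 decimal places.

k = lx + ly = 0.1 + 0.08 = 0.1800;  k·ωz = 0.1800·-0.8 = -0.1440
ω₁ (FL) = (vx − vy − k·ωz)/r = -0.1060/0.08 = -1.3250
ω₂ (FR) = (vx + vy + k·ωz)/r = -0.5940/0.08 = -7.4250
ω₃ (RL) = (vx + vy − k·ωz)/r = -0.3060/0.08 = -3.8250
ω₄ (RR) = (vx − vy + k·ωz)/r = -0.3940/0.08 = -4.9250

(-1.3250, -7.4250, -3.8250, -4.9250)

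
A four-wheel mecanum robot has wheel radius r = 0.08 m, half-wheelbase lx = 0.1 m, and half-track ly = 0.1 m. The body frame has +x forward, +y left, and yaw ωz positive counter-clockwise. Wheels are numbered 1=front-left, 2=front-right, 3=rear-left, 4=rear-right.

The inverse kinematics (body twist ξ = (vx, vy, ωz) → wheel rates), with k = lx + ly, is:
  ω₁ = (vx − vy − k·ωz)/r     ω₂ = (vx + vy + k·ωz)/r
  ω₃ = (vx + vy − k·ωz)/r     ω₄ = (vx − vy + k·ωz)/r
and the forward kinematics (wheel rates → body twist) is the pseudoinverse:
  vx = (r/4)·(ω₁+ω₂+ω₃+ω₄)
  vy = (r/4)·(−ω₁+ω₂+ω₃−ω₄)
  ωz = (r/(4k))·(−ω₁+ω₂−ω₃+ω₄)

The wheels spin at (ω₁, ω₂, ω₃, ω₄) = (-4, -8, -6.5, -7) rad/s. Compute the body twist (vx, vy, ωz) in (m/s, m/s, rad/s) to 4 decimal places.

(-0.5100, -0.0700, -0.4500)

k = lx + ly = 0.1 + 0.1 = 0.2000
ω₁+ω₂+ω₃+ω₄ = -25.5000  →  vx = (0.08/4)·-25.5000 = -0.5100
−ω₁+ω₂+ω₃−ω₄ = -3.5000  →  vy = (0.08/4)·-3.5000 = -0.0700
−ω₁+ω₂−ω₃+ω₄ = -4.5000  →  ωz = (0.08/0.8000)·-4.5000 = -0.4500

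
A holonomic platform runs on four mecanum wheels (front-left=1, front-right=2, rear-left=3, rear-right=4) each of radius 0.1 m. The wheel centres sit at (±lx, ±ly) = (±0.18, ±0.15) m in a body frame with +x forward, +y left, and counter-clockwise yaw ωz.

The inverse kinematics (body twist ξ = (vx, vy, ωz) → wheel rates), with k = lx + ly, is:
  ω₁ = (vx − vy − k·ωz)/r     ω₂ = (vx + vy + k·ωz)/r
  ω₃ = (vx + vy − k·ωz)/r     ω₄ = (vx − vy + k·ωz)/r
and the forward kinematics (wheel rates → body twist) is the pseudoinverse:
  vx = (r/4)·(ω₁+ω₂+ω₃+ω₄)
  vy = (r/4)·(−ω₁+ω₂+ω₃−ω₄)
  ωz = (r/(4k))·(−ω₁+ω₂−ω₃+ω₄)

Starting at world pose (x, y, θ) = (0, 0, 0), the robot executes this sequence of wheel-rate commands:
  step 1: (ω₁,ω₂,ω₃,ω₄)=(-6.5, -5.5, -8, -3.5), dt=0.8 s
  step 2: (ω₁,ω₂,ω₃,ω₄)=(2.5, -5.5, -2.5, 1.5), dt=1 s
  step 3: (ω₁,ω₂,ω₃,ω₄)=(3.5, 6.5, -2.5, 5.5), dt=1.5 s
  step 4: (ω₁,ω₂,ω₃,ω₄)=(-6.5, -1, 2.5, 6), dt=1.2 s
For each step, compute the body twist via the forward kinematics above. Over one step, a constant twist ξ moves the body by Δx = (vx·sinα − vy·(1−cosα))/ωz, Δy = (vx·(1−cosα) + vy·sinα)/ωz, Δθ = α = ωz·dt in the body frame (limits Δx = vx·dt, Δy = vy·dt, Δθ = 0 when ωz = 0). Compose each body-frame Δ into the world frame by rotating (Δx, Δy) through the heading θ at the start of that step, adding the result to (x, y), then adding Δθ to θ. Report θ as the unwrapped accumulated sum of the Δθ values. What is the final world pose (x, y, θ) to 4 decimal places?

step 1: ξ=(vx,vy,ωz)=(-0.5875, -0.0875, 0.4167), dt=0.8 → body Δ=(-0.4498, -0.1463, 0.3333) → world pose (-0.4498, -0.1463, 0.3333)
step 2: ξ=(vx,vy,ωz)=(-0.1000, -0.3000, -0.3030), dt=1.0 → body Δ=(-0.1436, -0.2804, -0.3030) → world pose (-0.4937, -0.4583, 0.0303)
step 3: ξ=(vx,vy,ωz)=(0.3250, -0.1250, 0.8333), dt=1.5 → body Δ=(0.4728, 0.1247, 1.2500) → world pose (-0.0249, -0.3193, 1.2803)
step 4: ξ=(vx,vy,ωz)=(0.0250, 0.0500, 0.6818), dt=1.2 → body Δ=(0.0036, 0.0651, 0.8182) → world pose (-0.0863, -0.2973, 2.0985)

(-0.0863, -0.2973, 2.0985)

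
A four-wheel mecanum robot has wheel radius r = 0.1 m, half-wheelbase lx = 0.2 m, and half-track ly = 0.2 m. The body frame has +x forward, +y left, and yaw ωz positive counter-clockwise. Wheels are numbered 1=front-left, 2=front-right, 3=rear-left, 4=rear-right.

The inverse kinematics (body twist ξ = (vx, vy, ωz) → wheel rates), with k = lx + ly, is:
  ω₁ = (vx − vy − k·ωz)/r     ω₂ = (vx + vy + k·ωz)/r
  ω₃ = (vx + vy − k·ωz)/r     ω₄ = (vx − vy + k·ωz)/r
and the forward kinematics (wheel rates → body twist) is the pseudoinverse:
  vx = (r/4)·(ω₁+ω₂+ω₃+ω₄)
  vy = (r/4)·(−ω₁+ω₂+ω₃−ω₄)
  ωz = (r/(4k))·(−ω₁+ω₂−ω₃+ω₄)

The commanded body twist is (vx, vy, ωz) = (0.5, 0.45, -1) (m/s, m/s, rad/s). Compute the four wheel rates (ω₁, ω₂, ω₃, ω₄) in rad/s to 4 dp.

(4.5000, 5.5000, 13.5000, -3.5000)

k = lx + ly = 0.2 + 0.2 = 0.4000;  k·ωz = 0.4000·-1 = -0.4000
ω₁ (FL) = (vx − vy − k·ωz)/r = 0.4500/0.1 = 4.5000
ω₂ (FR) = (vx + vy + k·ωz)/r = 0.5500/0.1 = 5.5000
ω₃ (RL) = (vx + vy − k·ωz)/r = 1.3500/0.1 = 13.5000
ω₄ (RR) = (vx − vy + k·ωz)/r = -0.3500/0.1 = -3.5000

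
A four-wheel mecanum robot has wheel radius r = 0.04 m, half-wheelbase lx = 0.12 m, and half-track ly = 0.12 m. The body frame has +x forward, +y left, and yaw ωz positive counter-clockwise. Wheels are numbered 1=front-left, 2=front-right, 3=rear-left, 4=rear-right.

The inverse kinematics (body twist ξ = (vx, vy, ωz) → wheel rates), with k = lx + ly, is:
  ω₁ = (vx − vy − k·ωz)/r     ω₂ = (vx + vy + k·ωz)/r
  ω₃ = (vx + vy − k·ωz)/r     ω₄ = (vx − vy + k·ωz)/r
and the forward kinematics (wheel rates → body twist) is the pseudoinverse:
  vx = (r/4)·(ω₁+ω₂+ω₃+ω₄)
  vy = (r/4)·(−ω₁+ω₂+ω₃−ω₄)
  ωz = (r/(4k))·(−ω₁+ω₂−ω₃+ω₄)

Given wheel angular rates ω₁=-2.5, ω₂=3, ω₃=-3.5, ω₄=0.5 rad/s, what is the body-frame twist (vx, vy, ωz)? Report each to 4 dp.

(-0.0250, 0.0150, 0.3958)

k = lx + ly = 0.12 + 0.12 = 0.2400
ω₁+ω₂+ω₃+ω₄ = -2.5000  →  vx = (0.04/4)·-2.5000 = -0.0250
−ω₁+ω₂+ω₃−ω₄ = 1.5000  →  vy = (0.04/4)·1.5000 = 0.0150
−ω₁+ω₂−ω₃+ω₄ = 9.5000  →  ωz = (0.04/0.9600)·9.5000 = 0.3958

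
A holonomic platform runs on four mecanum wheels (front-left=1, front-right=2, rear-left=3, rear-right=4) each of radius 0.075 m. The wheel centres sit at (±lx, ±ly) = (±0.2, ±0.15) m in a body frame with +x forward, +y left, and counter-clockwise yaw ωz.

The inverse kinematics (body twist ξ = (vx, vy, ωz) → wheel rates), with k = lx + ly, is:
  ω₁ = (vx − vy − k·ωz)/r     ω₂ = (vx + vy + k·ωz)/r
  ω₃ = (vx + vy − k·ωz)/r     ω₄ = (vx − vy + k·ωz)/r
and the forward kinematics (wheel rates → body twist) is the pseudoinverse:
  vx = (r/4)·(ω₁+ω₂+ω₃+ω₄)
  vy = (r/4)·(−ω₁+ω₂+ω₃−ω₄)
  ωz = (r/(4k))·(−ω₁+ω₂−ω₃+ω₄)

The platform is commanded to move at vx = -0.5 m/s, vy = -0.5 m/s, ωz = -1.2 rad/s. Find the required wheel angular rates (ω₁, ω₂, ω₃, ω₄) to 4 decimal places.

(5.6000, -18.9333, -7.7333, -5.6000)

k = lx + ly = 0.2 + 0.15 = 0.3500;  k·ωz = 0.3500·-1.2 = -0.4200
ω₁ (FL) = (vx − vy − k·ωz)/r = 0.4200/0.075 = 5.6000
ω₂ (FR) = (vx + vy + k·ωz)/r = -1.4200/0.075 = -18.9333
ω₃ (RL) = (vx + vy − k·ωz)/r = -0.5800/0.075 = -7.7333
ω₄ (RR) = (vx − vy + k·ωz)/r = -0.4200/0.075 = -5.6000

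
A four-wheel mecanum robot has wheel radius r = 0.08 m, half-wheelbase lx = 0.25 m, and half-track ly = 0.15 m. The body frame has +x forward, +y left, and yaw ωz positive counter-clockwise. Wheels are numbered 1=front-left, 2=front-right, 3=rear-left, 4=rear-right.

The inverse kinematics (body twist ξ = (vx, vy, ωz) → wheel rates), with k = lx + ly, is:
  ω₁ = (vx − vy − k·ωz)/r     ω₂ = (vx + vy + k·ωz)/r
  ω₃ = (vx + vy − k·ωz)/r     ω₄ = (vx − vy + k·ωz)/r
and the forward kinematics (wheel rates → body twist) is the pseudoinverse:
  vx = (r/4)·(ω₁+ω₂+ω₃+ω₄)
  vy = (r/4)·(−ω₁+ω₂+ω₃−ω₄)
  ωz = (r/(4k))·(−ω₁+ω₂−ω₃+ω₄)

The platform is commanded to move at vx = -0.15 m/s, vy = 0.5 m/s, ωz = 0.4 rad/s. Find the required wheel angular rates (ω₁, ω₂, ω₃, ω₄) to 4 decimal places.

k = lx + ly = 0.25 + 0.15 = 0.4000;  k·ωz = 0.4000·0.4 = 0.1600
ω₁ (FL) = (vx − vy − k·ωz)/r = -0.8100/0.08 = -10.1250
ω₂ (FR) = (vx + vy + k·ωz)/r = 0.5100/0.08 = 6.3750
ω₃ (RL) = (vx + vy − k·ωz)/r = 0.1900/0.08 = 2.3750
ω₄ (RR) = (vx − vy + k·ωz)/r = -0.4900/0.08 = -6.1250

(-10.1250, 6.3750, 2.3750, -6.1250)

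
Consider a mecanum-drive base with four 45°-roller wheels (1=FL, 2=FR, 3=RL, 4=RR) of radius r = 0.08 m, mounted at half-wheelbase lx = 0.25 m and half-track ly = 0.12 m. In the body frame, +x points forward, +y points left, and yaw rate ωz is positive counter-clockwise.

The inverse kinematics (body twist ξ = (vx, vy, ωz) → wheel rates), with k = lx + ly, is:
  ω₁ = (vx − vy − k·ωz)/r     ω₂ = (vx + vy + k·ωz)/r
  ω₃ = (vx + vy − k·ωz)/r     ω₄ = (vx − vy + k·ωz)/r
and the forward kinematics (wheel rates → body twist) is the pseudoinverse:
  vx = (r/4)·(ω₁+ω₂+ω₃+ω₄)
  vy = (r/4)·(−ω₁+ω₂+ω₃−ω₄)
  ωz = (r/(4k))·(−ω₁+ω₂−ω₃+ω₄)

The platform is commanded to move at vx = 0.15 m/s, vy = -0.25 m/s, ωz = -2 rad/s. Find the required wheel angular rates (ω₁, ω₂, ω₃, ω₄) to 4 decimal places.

(14.2500, -10.5000, 8.0000, -4.2500)

k = lx + ly = 0.25 + 0.12 = 0.3700;  k·ωz = 0.3700·-2 = -0.7400
ω₁ (FL) = (vx − vy − k·ωz)/r = 1.1400/0.08 = 14.2500
ω₂ (FR) = (vx + vy + k·ωz)/r = -0.8400/0.08 = -10.5000
ω₃ (RL) = (vx + vy − k·ωz)/r = 0.6400/0.08 = 8.0000
ω₄ (RR) = (vx − vy + k·ωz)/r = -0.3400/0.08 = -4.2500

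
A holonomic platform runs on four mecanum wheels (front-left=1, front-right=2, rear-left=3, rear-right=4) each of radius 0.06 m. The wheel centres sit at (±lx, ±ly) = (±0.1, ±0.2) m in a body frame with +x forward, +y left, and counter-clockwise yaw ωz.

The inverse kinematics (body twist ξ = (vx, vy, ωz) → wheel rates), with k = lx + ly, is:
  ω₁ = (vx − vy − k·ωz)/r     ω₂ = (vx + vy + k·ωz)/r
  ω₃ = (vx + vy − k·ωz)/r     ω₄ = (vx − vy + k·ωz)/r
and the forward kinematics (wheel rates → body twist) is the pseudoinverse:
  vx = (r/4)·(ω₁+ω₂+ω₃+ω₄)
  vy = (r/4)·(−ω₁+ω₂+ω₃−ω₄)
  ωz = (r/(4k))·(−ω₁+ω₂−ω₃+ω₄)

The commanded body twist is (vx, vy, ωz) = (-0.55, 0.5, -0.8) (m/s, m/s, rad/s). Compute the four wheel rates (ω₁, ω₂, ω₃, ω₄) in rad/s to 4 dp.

(-13.5000, -4.8333, 3.1667, -21.5000)

k = lx + ly = 0.1 + 0.2 = 0.3000;  k·ωz = 0.3000·-0.8 = -0.2400
ω₁ (FL) = (vx − vy − k·ωz)/r = -0.8100/0.06 = -13.5000
ω₂ (FR) = (vx + vy + k·ωz)/r = -0.2900/0.06 = -4.8333
ω₃ (RL) = (vx + vy − k·ωz)/r = 0.1900/0.06 = 3.1667
ω₄ (RR) = (vx − vy + k·ωz)/r = -1.2900/0.06 = -21.5000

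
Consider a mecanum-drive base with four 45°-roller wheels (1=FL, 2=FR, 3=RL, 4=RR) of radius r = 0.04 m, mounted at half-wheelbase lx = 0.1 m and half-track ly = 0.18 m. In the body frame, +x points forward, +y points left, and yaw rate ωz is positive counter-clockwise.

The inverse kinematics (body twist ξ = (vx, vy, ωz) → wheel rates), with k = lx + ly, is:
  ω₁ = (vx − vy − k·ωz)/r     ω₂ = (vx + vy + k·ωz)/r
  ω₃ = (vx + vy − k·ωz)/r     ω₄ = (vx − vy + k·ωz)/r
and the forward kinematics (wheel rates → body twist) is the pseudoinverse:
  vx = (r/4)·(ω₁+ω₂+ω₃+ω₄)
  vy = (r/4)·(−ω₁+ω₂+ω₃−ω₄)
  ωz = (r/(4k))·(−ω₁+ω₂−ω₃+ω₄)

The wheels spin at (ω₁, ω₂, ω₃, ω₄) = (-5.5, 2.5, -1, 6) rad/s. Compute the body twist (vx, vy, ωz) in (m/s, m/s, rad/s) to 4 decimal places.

k = lx + ly = 0.1 + 0.18 = 0.2800
ω₁+ω₂+ω₃+ω₄ = 2.0000  →  vx = (0.04/4)·2.0000 = 0.0200
−ω₁+ω₂+ω₃−ω₄ = 1.0000  →  vy = (0.04/4)·1.0000 = 0.0100
−ω₁+ω₂−ω₃+ω₄ = 15.0000  →  ωz = (0.04/1.1200)·15.0000 = 0.5357

(0.0200, 0.0100, 0.5357)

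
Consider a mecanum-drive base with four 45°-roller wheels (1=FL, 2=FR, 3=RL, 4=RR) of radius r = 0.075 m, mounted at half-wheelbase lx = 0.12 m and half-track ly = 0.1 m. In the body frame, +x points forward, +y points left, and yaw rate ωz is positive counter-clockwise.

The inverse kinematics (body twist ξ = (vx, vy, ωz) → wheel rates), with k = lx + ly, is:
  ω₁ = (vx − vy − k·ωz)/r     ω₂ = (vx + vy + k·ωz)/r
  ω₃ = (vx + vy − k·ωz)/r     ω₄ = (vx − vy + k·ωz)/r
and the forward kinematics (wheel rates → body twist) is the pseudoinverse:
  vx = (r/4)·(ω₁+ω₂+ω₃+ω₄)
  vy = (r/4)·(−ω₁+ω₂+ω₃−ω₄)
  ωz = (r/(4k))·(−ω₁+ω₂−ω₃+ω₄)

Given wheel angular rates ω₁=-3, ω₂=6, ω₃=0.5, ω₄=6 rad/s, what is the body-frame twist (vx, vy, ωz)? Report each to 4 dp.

k = lx + ly = 0.12 + 0.1 = 0.2200
ω₁+ω₂+ω₃+ω₄ = 9.5000  →  vx = (0.075/4)·9.5000 = 0.1781
−ω₁+ω₂+ω₃−ω₄ = 3.5000  →  vy = (0.075/4)·3.5000 = 0.0656
−ω₁+ω₂−ω₃+ω₄ = 14.5000  →  ωz = (0.075/0.8800)·14.5000 = 1.2358

(0.1781, 0.0656, 1.2358)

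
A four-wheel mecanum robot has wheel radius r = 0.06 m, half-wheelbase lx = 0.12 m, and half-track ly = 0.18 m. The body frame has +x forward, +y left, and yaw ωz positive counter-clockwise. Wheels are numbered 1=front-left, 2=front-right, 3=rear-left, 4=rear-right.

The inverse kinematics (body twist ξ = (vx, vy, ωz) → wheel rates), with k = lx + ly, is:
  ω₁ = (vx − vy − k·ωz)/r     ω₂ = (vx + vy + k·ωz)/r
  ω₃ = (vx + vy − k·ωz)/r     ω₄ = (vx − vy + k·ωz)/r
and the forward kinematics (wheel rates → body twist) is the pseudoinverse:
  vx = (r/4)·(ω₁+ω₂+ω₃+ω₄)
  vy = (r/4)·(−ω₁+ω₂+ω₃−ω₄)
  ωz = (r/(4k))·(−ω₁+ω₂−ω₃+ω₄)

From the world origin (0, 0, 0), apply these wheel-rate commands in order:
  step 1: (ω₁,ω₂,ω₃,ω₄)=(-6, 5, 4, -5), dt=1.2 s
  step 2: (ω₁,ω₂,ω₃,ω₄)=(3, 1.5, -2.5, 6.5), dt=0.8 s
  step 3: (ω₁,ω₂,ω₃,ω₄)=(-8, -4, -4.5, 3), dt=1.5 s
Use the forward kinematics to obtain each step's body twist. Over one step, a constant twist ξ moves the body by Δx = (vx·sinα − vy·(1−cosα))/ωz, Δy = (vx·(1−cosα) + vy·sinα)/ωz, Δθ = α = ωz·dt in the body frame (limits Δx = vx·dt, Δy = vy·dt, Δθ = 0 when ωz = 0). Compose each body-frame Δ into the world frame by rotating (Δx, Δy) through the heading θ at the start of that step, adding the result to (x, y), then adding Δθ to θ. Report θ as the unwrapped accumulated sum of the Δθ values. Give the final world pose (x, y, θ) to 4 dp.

(-0.0627, -0.0086, 1.2825)

step 1: ξ=(vx,vy,ωz)=(-0.0300, 0.3000, 0.1000), dt=1.2 → body Δ=(-0.0575, 0.3570, 0.1200) → world pose (-0.0575, 0.3570, 0.1200)
step 2: ξ=(vx,vy,ωz)=(0.1275, -0.1575, 0.3750), dt=0.8 → body Δ=(0.1192, -0.1089, 0.3000) → world pose (0.0739, 0.2631, 0.4200)
step 3: ξ=(vx,vy,ωz)=(-0.2025, -0.0525, 0.5750), dt=1.5 → body Δ=(-0.2356, -0.1924, 0.8625) → world pose (-0.0627, -0.0086, 1.2825)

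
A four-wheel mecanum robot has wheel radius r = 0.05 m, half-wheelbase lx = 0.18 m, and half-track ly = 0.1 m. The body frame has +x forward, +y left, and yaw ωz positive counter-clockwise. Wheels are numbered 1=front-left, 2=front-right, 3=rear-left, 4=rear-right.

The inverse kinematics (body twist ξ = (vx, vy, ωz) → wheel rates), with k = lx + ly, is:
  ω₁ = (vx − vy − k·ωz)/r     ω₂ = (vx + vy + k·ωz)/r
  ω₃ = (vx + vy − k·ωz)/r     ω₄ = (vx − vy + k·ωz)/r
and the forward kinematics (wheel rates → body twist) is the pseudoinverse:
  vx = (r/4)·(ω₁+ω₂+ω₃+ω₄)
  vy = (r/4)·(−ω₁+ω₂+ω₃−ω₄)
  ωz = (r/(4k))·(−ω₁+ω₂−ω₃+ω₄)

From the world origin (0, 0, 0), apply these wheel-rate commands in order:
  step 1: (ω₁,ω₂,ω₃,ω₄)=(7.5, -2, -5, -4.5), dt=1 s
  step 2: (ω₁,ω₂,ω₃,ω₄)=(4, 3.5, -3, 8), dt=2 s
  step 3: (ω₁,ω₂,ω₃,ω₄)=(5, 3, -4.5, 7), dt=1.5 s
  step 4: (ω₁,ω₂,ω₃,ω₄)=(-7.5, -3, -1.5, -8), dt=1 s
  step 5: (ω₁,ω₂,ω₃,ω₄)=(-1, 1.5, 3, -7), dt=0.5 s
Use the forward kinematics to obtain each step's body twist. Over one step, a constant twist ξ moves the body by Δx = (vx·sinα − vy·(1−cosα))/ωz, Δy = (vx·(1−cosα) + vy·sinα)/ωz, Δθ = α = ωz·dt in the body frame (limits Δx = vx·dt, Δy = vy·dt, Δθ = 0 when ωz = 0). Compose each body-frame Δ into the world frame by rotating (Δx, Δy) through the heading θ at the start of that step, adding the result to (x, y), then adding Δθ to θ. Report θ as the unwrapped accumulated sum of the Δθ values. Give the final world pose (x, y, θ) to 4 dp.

step 1: ξ=(vx,vy,ωz)=(-0.0500, -0.1250, -0.4018), dt=1.0 → body Δ=(-0.0734, -0.1118, -0.4018) → world pose (-0.0734, -0.1118, -0.4018)
step 2: ξ=(vx,vy,ωz)=(0.1562, -0.1438, 0.4688), dt=2.0 → body Δ=(0.3939, -0.1111, 0.9375) → world pose (0.2456, -0.3681, 0.5357)
step 3: ξ=(vx,vy,ωz)=(0.1313, -0.1688, 0.4241), dt=1.5 → body Δ=(0.2617, -0.1759, 0.6362) → world pose (0.5604, -0.3857, 1.1719)
step 4: ξ=(vx,vy,ωz)=(-0.2500, 0.1375, -0.0893), dt=1.0 → body Δ=(-0.2435, 0.1485, -0.0893) → world pose (0.3290, -0.5524, 1.0826)
step 5: ξ=(vx,vy,ωz)=(-0.0437, 0.1563, -0.3348), dt=0.5 → body Δ=(-0.0152, 0.0796, -0.1674) → world pose (0.2516, -0.5286, 0.9152)

(0.2516, -0.5286, 0.9152)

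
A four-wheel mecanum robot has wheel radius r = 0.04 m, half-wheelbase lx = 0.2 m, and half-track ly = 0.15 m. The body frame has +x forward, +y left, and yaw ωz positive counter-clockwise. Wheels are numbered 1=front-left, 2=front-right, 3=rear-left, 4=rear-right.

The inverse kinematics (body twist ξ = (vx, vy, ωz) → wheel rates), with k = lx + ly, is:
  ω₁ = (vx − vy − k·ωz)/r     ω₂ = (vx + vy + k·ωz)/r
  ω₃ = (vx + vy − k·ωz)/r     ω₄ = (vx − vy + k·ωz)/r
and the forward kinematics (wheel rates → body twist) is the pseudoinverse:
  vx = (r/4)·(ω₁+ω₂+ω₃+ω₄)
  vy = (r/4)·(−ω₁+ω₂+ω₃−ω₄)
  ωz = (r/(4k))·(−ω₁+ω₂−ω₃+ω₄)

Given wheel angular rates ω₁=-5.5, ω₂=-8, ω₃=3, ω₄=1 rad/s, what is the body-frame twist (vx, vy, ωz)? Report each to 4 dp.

(-0.0950, -0.0050, -0.1286)

k = lx + ly = 0.2 + 0.15 = 0.3500
ω₁+ω₂+ω₃+ω₄ = -9.5000  →  vx = (0.04/4)·-9.5000 = -0.0950
−ω₁+ω₂+ω₃−ω₄ = -0.5000  →  vy = (0.04/4)·-0.5000 = -0.0050
−ω₁+ω₂−ω₃+ω₄ = -4.5000  →  ωz = (0.04/1.4000)·-4.5000 = -0.1286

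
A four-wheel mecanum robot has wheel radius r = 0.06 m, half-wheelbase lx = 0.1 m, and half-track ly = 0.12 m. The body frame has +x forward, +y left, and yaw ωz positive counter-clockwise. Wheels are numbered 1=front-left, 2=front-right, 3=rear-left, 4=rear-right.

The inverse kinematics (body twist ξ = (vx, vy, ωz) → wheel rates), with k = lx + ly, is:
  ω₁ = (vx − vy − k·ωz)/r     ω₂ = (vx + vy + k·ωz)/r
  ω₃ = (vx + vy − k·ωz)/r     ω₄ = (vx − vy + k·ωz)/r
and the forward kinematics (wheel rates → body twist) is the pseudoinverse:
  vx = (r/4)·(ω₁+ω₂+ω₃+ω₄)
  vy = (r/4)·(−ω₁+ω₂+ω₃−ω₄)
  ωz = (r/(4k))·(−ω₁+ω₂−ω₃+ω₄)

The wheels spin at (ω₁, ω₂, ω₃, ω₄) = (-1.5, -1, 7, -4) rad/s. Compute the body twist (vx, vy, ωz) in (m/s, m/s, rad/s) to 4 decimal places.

(0.0075, 0.1725, -0.7159)

k = lx + ly = 0.1 + 0.12 = 0.2200
ω₁+ω₂+ω₃+ω₄ = 0.5000  →  vx = (0.06/4)·0.5000 = 0.0075
−ω₁+ω₂+ω₃−ω₄ = 11.5000  →  vy = (0.06/4)·11.5000 = 0.1725
−ω₁+ω₂−ω₃+ω₄ = -10.5000  →  ωz = (0.06/0.8800)·-10.5000 = -0.7159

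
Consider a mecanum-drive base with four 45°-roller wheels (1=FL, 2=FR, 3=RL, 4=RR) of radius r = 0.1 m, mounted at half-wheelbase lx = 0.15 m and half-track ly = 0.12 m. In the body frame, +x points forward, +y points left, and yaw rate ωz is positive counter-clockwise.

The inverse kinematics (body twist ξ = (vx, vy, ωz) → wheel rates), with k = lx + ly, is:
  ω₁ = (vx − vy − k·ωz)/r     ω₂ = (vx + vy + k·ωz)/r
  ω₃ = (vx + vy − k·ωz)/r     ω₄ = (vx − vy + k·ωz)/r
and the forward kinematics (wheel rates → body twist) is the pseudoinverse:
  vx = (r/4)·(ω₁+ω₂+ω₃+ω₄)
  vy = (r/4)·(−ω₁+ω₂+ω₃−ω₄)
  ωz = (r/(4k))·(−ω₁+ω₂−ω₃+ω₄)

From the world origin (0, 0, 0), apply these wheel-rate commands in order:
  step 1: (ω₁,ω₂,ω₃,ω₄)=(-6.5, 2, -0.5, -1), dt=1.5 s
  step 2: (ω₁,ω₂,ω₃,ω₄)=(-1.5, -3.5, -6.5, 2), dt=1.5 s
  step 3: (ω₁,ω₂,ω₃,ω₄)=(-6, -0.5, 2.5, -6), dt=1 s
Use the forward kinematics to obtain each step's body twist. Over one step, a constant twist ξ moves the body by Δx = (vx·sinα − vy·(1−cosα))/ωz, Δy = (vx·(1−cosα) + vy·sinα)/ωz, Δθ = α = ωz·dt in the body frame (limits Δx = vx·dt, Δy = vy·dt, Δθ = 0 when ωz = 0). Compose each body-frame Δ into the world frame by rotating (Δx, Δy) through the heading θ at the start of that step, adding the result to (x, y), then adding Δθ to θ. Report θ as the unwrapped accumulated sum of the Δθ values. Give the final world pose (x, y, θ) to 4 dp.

(-0.2310, -0.5301, 1.7361)

step 1: ξ=(vx,vy,ωz)=(-0.1500, 0.2250, 0.7407), dt=1.5 → body Δ=(-0.3505, 0.1596, 1.1111) → world pose (-0.3505, 0.1596, 1.1111)
step 2: ξ=(vx,vy,ωz)=(-0.2375, -0.2625, 0.6019), dt=1.5 → body Δ=(-0.1438, -0.4926, 0.9028) → world pose (0.0272, -0.1879, 2.0139)
step 3: ξ=(vx,vy,ωz)=(-0.2500, 0.3500, -0.2778), dt=1.0 → body Δ=(-0.1985, 0.3800, -0.2778) → world pose (-0.2310, -0.5301, 1.7361)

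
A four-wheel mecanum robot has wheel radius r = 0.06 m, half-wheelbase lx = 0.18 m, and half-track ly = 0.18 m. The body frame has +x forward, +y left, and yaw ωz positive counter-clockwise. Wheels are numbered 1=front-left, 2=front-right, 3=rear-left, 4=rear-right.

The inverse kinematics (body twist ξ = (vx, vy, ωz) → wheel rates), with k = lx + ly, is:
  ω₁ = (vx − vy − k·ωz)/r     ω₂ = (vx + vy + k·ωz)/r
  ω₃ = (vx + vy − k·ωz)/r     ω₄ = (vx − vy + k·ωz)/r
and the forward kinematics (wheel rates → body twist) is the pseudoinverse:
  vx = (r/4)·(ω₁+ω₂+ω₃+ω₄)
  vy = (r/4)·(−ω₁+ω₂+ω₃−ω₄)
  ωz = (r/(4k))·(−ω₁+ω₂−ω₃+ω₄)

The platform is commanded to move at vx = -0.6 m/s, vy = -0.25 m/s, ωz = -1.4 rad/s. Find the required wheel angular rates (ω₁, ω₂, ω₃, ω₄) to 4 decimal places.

k = lx + ly = 0.18 + 0.18 = 0.3600;  k·ωz = 0.3600·-1.4 = -0.5040
ω₁ (FL) = (vx − vy − k·ωz)/r = 0.1540/0.06 = 2.5667
ω₂ (FR) = (vx + vy + k·ωz)/r = -1.3540/0.06 = -22.5667
ω₃ (RL) = (vx + vy − k·ωz)/r = -0.3460/0.06 = -5.7667
ω₄ (RR) = (vx − vy + k·ωz)/r = -0.8540/0.06 = -14.2333

(2.5667, -22.5667, -5.7667, -14.2333)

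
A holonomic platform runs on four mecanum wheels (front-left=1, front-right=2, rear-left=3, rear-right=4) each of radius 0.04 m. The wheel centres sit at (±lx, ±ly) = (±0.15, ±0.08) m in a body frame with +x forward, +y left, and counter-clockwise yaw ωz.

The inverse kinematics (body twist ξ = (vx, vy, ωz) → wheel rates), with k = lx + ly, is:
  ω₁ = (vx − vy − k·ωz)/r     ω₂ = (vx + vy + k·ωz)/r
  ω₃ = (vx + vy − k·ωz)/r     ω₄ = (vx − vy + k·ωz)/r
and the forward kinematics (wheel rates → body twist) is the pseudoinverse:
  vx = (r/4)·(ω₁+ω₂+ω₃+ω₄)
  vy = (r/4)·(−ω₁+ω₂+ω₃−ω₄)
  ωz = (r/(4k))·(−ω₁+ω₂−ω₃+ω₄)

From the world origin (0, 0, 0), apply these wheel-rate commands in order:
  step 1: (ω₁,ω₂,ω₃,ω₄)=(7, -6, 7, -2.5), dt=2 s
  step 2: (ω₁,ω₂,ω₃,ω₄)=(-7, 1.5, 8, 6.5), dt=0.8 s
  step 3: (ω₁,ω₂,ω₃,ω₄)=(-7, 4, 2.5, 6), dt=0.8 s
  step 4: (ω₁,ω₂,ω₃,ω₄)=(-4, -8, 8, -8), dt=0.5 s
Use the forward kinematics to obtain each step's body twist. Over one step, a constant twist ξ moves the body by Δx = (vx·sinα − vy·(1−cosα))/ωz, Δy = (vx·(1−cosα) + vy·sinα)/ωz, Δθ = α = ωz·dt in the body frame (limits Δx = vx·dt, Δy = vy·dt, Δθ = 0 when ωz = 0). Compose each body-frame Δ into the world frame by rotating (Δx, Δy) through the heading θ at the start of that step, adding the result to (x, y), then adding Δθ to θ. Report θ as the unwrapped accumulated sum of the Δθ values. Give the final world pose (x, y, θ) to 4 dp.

(0.1753, -0.1699, -1.6435)

step 1: ξ=(vx,vy,ωz)=(0.0550, -0.0350, -0.9783), dt=2.0 → body Δ=(0.0029, -0.1105, -1.9565) → world pose (0.0029, -0.1105, -1.9565)
step 2: ξ=(vx,vy,ωz)=(0.0900, 0.1000, 0.3043), dt=0.8 → body Δ=(0.0616, 0.0879, 0.2435) → world pose (0.0612, -0.2007, -1.7130)
step 3: ξ=(vx,vy,ωz)=(0.0550, 0.0750, 0.6304), dt=0.8 → body Δ=(0.0273, 0.0684, 0.5043) → world pose (0.1249, -0.2374, -1.2087)
step 4: ξ=(vx,vy,ωz)=(-0.1200, 0.1200, -0.8696), dt=0.5 → body Δ=(-0.0453, 0.0710, -0.4348) → world pose (0.1753, -0.1699, -1.6435)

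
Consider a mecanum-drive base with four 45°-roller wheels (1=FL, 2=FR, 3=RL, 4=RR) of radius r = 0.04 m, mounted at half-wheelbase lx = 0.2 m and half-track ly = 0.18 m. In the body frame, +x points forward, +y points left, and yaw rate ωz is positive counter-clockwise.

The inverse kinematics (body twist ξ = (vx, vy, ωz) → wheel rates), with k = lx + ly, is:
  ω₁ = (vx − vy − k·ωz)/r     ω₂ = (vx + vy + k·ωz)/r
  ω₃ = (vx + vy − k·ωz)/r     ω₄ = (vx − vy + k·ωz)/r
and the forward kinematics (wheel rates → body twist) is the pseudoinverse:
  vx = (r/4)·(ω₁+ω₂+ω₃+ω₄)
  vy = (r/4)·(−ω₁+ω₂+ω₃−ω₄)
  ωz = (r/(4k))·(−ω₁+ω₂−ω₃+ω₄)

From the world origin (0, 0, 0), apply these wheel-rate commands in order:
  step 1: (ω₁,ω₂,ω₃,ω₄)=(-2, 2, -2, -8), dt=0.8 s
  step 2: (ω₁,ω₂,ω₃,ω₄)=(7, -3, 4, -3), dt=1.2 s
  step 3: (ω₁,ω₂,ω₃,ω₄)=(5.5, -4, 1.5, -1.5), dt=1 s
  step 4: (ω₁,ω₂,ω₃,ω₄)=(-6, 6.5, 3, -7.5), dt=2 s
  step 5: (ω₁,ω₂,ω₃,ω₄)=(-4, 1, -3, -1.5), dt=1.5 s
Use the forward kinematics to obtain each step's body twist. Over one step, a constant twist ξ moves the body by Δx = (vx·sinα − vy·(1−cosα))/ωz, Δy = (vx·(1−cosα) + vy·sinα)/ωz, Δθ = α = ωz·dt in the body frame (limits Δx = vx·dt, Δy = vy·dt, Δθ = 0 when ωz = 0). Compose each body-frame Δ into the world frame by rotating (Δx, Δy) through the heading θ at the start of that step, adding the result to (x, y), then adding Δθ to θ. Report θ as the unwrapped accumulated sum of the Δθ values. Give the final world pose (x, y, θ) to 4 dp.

(0.1741, 0.4449, -0.5461)

step 1: ξ=(vx,vy,ωz)=(-0.1000, 0.1000, -0.0526), dt=0.8 → body Δ=(-0.0783, 0.0817, -0.0421) → world pose (-0.0783, 0.0817, -0.0421)
step 2: ξ=(vx,vy,ωz)=(0.0500, -0.0300, -0.4474), dt=1.2 → body Δ=(0.0477, -0.0500, -0.5368) → world pose (-0.0327, 0.0297, -0.5789)
step 3: ξ=(vx,vy,ωz)=(0.0150, -0.0650, -0.3289), dt=1.0 → body Δ=(0.0041, -0.0663, -0.3289) → world pose (-0.0655, -0.0281, -0.9079)
step 4: ξ=(vx,vy,ωz)=(-0.0400, 0.2300, 0.0526), dt=2.0 → body Δ=(-0.1040, 0.4549, 0.1053) → world pose (0.2290, 0.3339, -0.8026)
step 5: ξ=(vx,vy,ωz)=(-0.0750, 0.0350, 0.1711), dt=1.5 → body Δ=(-0.1180, 0.0376, 0.2566) → world pose (0.1741, 0.4449, -0.5461)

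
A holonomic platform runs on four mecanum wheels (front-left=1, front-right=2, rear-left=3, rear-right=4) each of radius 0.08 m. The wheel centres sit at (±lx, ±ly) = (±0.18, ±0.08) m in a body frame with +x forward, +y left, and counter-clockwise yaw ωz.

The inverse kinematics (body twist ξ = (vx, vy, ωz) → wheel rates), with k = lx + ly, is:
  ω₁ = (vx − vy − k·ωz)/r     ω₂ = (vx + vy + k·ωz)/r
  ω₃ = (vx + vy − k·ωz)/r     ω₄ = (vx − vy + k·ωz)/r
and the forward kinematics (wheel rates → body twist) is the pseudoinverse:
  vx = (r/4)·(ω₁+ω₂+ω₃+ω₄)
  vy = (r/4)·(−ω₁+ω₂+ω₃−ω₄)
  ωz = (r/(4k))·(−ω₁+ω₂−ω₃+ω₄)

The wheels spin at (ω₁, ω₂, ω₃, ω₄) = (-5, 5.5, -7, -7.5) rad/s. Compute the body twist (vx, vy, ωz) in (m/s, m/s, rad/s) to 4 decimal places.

(-0.2800, 0.2200, 0.7692)

k = lx + ly = 0.18 + 0.08 = 0.2600
ω₁+ω₂+ω₃+ω₄ = -14.0000  →  vx = (0.08/4)·-14.0000 = -0.2800
−ω₁+ω₂+ω₃−ω₄ = 11.0000  →  vy = (0.08/4)·11.0000 = 0.2200
−ω₁+ω₂−ω₃+ω₄ = 10.0000  →  ωz = (0.08/1.0400)·10.0000 = 0.7692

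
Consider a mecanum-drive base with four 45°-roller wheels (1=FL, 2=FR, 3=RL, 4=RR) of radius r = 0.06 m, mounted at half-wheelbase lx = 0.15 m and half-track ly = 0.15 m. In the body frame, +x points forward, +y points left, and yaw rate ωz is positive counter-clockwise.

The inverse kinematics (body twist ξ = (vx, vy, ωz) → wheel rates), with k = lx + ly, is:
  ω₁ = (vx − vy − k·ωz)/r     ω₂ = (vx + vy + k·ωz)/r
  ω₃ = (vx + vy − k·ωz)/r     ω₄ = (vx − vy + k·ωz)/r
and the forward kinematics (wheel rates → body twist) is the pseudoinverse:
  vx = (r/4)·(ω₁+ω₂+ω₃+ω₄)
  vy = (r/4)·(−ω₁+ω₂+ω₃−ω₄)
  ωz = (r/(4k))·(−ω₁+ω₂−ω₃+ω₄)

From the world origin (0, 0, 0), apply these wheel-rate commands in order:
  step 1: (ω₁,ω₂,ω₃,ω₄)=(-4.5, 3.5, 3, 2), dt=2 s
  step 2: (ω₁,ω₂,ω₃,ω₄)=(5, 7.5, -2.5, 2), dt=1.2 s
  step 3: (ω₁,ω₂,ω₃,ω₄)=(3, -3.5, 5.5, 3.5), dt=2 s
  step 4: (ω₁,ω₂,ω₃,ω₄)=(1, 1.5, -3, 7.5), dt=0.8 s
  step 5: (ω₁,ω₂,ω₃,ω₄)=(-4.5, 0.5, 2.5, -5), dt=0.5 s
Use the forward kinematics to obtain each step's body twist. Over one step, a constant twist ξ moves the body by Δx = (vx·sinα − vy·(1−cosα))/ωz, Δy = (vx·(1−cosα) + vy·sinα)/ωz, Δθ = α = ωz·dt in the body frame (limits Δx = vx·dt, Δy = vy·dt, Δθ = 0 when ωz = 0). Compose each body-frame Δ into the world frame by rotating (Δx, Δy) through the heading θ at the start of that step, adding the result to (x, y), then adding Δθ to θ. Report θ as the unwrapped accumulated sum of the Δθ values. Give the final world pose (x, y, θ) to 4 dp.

step 1: ξ=(vx,vy,ωz)=(0.0600, 0.1350, 0.3500), dt=2.0 → body Δ=(0.0197, 0.2888, 0.7000) → world pose (0.0197, 0.2888, 0.7000)
step 2: ξ=(vx,vy,ωz)=(0.1800, -0.0300, 0.3500), dt=1.2 → body Δ=(0.2172, 0.0097, 0.4200) → world pose (0.1795, 0.4361, 1.1200)
step 3: ξ=(vx,vy,ωz)=(0.1275, -0.0675, -0.4250), dt=2.0 → body Δ=(0.1714, -0.2213, -0.8500) → world pose (0.4534, 0.4940, 0.2700)
step 4: ξ=(vx,vy,ωz)=(0.1050, -0.1500, 0.5500), dt=0.8 → body Δ=(0.1073, -0.0980, 0.4400) → world pose (0.5830, 0.4282, 0.7100)
step 5: ξ=(vx,vy,ωz)=(-0.0975, 0.1875, -0.1250), dt=0.5 → body Δ=(-0.0458, 0.0952, -0.0625) → world pose (0.4862, 0.4705, 0.6475)

(0.4862, 0.4705, 0.6475)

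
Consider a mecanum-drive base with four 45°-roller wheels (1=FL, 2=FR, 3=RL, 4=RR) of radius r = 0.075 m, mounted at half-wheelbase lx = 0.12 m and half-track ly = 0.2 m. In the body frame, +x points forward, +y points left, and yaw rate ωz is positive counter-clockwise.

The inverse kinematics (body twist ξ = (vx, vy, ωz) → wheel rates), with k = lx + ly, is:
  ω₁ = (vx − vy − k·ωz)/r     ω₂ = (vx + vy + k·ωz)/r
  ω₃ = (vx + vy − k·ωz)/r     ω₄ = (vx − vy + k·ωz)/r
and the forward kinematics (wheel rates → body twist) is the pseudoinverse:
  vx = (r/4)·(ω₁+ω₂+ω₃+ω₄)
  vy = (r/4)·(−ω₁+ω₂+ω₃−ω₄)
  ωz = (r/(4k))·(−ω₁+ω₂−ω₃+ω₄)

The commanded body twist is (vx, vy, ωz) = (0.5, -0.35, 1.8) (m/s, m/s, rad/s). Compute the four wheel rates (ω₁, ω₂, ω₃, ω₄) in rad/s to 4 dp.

k = lx + ly = 0.12 + 0.2 = 0.3200;  k·ωz = 0.3200·1.8 = 0.5760
ω₁ (FL) = (vx − vy − k·ωz)/r = 0.2740/0.075 = 3.6533
ω₂ (FR) = (vx + vy + k·ωz)/r = 0.7260/0.075 = 9.6800
ω₃ (RL) = (vx + vy − k·ωz)/r = -0.4260/0.075 = -5.6800
ω₄ (RR) = (vx − vy + k·ωz)/r = 1.4260/0.075 = 19.0133

(3.6533, 9.6800, -5.6800, 19.0133)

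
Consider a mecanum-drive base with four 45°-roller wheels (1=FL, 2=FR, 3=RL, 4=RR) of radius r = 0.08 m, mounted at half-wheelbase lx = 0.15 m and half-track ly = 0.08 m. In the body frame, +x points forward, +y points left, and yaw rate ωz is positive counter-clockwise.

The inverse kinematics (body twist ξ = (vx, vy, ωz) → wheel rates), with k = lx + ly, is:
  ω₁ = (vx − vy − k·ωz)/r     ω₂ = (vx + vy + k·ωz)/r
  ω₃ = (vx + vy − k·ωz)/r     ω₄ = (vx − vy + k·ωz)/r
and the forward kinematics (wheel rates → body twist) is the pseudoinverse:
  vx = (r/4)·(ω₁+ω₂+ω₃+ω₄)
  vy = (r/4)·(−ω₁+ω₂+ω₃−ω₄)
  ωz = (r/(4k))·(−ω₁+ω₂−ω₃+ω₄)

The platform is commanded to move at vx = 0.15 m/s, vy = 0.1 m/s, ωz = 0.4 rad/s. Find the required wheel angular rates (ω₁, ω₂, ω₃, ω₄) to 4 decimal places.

(-0.5250, 4.2750, 1.9750, 1.7750)

k = lx + ly = 0.15 + 0.08 = 0.2300;  k·ωz = 0.2300·0.4 = 0.0920
ω₁ (FL) = (vx − vy − k·ωz)/r = -0.0420/0.08 = -0.5250
ω₂ (FR) = (vx + vy + k·ωz)/r = 0.3420/0.08 = 4.2750
ω₃ (RL) = (vx + vy − k·ωz)/r = 0.1580/0.08 = 1.9750
ω₄ (RR) = (vx − vy + k·ωz)/r = 0.1420/0.08 = 1.7750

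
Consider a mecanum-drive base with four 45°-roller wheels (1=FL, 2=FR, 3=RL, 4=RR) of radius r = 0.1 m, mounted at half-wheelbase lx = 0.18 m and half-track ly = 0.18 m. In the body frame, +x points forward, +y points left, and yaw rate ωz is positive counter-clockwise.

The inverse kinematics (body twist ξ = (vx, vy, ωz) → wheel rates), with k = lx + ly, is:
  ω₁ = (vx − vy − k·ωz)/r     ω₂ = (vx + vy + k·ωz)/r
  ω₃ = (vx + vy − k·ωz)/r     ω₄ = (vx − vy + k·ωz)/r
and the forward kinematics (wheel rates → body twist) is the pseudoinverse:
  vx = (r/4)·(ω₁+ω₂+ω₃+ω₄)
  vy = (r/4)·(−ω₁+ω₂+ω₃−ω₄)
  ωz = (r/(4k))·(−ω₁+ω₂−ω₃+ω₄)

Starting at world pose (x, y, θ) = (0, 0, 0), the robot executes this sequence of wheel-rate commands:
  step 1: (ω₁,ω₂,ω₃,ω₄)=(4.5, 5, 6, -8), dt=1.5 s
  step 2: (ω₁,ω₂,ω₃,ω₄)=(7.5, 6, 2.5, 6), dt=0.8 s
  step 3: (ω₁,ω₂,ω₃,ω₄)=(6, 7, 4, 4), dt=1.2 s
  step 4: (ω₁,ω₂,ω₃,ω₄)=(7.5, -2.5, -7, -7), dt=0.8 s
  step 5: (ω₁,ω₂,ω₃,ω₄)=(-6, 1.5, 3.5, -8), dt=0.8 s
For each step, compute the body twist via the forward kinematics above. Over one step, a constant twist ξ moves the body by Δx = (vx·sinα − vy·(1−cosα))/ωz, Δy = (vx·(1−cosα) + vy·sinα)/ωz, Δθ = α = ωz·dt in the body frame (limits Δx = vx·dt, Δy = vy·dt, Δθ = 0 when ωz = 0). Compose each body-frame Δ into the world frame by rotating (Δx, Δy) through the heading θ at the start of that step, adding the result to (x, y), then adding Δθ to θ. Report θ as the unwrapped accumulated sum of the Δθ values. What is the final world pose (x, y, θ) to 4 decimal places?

(0.9487, -0.6084, -1.9896)

step 1: ξ=(vx,vy,ωz)=(0.1875, 0.3625, -0.9375), dt=1.5 → body Δ=(0.5206, 0.2142, -1.4062) → world pose (0.5206, 0.2142, -1.4062)
step 2: ξ=(vx,vy,ωz)=(0.5500, -0.1250, 0.1389), dt=0.8 → body Δ=(0.4446, -0.0754, 0.1111) → world pose (0.5191, -0.2368, -1.2951)
step 3: ξ=(vx,vy,ωz)=(0.5250, 0.0250, 0.0694), dt=1.2 → body Δ=(0.6280, 0.0562, 0.0833) → world pose (0.7441, -0.8258, -1.2118)
step 4: ξ=(vx,vy,ωz)=(-0.2250, -0.2500, -0.6944), dt=0.8 → body Δ=(-0.2250, -0.1411, -0.5556) → world pose (0.5329, -0.6647, -1.7674)
step 5: ξ=(vx,vy,ωz)=(-0.2250, 0.4750, -0.2778), dt=0.8 → body Δ=(-0.1365, 0.3968, -0.2222) → world pose (0.9487, -0.6084, -1.9896)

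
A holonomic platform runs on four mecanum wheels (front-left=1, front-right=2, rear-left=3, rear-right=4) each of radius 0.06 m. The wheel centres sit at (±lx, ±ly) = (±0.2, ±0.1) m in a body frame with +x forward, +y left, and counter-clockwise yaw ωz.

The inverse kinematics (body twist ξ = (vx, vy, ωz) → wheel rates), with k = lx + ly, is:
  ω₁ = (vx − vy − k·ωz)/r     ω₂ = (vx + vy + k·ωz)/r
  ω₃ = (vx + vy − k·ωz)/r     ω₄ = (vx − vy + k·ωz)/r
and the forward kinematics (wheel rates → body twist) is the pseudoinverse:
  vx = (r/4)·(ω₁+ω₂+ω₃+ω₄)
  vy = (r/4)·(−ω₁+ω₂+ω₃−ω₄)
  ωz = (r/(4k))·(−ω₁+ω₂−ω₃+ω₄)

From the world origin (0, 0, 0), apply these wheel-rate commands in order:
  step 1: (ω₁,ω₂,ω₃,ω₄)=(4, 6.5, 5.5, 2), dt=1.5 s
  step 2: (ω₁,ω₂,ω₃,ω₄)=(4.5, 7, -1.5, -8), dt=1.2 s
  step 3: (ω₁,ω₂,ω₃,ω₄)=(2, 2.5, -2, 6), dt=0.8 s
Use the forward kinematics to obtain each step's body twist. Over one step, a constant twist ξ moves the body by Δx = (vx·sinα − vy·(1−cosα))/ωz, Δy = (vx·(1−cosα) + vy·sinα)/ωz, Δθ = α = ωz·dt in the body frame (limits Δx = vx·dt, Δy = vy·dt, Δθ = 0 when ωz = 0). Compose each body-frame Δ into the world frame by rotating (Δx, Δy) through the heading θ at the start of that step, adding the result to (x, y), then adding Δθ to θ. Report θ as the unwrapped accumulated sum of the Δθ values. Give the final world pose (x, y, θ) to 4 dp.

(0.5637, 0.1680, 0.0250)

step 1: ξ=(vx,vy,ωz)=(0.2700, 0.0900, -0.0500), dt=1.5 → body Δ=(0.4097, 0.1197, -0.0750) → world pose (0.4097, 0.1197, -0.0750)
step 2: ξ=(vx,vy,ωz)=(0.0300, 0.1350, -0.2000), dt=1.2 → body Δ=(0.0550, 0.1561, -0.2400) → world pose (0.4762, 0.2713, -0.3150)
step 3: ξ=(vx,vy,ωz)=(0.1275, -0.1125, 0.4250), dt=0.8 → body Δ=(0.1152, -0.0711, 0.3400) → world pose (0.5637, 0.1680, 0.0250)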